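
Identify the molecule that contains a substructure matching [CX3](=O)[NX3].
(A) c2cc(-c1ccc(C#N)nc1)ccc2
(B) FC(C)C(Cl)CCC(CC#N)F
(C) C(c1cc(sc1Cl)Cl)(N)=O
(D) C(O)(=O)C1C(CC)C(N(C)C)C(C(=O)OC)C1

[CX3](=O)[NX3] describes a carbonyl carbon bonded to a trivalent nitrogen (an amide).
(A) has a nitrile (-C#N) but the nitrile N is NX1 (triple-bonded), not NX3.
(B) has a nitrile (-C#N) but the nitrile N is NX1 (triple-bonded), not NX3.
(C) contains a primary amide (-C(=O)NH2), which satisfies every atom and bond constraint.
(D) has a carboxylic acid group (-C(=O)OH) but the carbonyl is bonded to O, not to an NX3 nitrogen.
So the answer is (C).

C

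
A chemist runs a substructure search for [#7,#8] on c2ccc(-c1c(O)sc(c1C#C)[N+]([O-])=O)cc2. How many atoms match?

4

The query [#7,#8] means: nitrogen or oxygen (comma = OR).
Check the 17 heavy atoms by environment: 1× s (aromatic) → no; 10× c (aromatic) → no; 2× C → no; 2× O → match; 1× N (charge +1) → match; 1× O (charge -1) → match.
Summing the matching environments: 2 + 1 + 1 = 4 matching atoms.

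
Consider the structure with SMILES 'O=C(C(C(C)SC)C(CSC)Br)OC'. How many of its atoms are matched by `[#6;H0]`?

The query [#6;H0] means: any carbon with no attached hydrogen.
Check the 14 heavy atoms by environment: 4× C (H3) → no; 3× C (H1) → no; 1× C (H2) → no; 2× S (H0) → no; 1× C (H0) → match; 2× O (H0) → no; 1× Br (H0) → no.
That gives 1 matching atom.

1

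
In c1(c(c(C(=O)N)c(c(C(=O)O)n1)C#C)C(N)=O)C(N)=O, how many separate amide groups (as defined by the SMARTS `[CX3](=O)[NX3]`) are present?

3

[CX3](=O)[NX3] is the SMARTS for an amide: a carbonyl carbon bonded to a trivalent nitrogen.
The molecule carries 3 separate instances of a primary amide (-C(=O)NH2) meeting every constraint; each maps to a distinct set of atoms, giving 3 matches.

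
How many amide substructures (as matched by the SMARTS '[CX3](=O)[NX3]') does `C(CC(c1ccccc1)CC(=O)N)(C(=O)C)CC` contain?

1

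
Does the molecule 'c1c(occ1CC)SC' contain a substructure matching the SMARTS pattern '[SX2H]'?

The pattern [SX2H] describes an aliphatic sulfur with two connections, one being H — a thiol.
The closest candidate here is a methylthio ether (-SCH3), but the sulfur has H0 (bonded to two carbons), not H1. No other fragment satisfies the full query, so there is no match.

No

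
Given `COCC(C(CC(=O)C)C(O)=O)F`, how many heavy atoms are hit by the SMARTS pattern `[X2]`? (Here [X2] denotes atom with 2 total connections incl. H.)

2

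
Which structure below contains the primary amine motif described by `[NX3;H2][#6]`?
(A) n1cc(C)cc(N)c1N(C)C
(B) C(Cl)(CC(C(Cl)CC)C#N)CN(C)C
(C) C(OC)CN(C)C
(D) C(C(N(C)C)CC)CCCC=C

A

[NX3;H2][#6] describes a trivalent nitrogen with two H attached to carbon (a primary amine).
(A) contains a primary amino group (-NH2), which satisfies every atom and bond constraint.
(B) has a dimethylamino group (-N(CH3)2) but the nitrogen has H0, not H2.
(C) has a dimethylamino group (-N(CH3)2) but the nitrogen has H0, not H2.
(D) has a dimethylamino group (-N(CH3)2) but the nitrogen has H0, not H2.
So the answer is (A).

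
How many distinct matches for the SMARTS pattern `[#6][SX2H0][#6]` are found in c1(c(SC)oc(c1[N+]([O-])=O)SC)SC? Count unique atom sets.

3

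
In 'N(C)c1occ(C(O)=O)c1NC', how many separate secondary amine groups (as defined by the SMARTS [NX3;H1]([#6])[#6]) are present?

2

[NX3;H1]([#6])[#6] is the SMARTS for a secondary amine: a trivalent nitrogen with one H, bonded to two carbons.
The molecule carries 2 separate instances of an N-methylamino group (-NHCH3) meeting every constraint; each maps to a distinct set of atoms, giving 2 matches.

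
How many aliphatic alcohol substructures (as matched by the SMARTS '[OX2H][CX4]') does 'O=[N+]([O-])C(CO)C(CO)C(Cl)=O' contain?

2

[OX2H][CX4] is the SMARTS for an aliphatic alcohol: a hydroxyl oxygen bound to an sp3 (X4) carbon.
The molecule carries 2 separate instances of a hydroxyl group (-OH) meeting every constraint; each maps to a distinct set of atoms, giving 2 matches.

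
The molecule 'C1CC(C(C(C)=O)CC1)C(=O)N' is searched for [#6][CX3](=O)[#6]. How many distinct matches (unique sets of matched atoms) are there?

1

[#6][CX3](=O)[#6] is the SMARTS for a ketone: a carbonyl carbon (no H) flanked by two carbons.
Exactly one fragment in the molecule meets all constraints, giving 1 match.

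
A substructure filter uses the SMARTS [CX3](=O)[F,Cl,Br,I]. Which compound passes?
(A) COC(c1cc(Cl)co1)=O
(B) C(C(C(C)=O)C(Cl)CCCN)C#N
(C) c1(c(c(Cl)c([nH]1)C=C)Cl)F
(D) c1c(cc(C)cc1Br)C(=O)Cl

[CX3](=O)[F,Cl,Br,I] describes a carbonyl carbon bonded to a halogen (an acyl halide).
(A) has a methyl-ester group (-C(=O)OCH3) but the carbonyl is bonded to -O-C, not to a halogen.
(B) has a chloro substituent but the Cl is not on a carbonyl carbon.
(C) has a chloro substituent but the Cl is not on a carbonyl carbon.
(D) contains an acyl chloride (-C(=O)Cl), which satisfies every atom and bond constraint.
So the answer is (D).

D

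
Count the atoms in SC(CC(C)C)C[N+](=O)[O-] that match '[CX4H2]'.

2

Check the 10 heavy atoms by environment: 2× C (H2, X4) → match; 2× C (H1, X4) → no; 1× S (H1, X2) → no; 2× C (H3, X4) → no; 1× N (charge +1, H0, X3) → no; 1× O (charge -1, H0, X1) → no; 1× O (H0, X1) → no.
That gives 2 matching atoms.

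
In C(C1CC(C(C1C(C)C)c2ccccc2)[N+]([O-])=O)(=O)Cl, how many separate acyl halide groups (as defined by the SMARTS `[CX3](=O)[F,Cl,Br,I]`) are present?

[CX3](=O)[F,Cl,Br,I] is the SMARTS for an acyl halide: a carbonyl carbon bonded to a halogen.
Exactly one fragment in the molecule meets all constraints, giving 1 match.

1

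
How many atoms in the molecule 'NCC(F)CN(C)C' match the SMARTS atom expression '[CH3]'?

2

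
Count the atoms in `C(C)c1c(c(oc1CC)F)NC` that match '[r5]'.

5

The query [r5] means: r5 matches atoms in a five-membered ring.
Check the 12 heavy atoms by environment: 1× o (aromatic, in 5-ring) → match; 4× c (aromatic, in 5-ring) → match; 5× C (acyclic) → no; 1× N (acyclic) → no; 1× F (acyclic) → no.
Summing the matching environments: 1 + 4 = 5 matching atoms.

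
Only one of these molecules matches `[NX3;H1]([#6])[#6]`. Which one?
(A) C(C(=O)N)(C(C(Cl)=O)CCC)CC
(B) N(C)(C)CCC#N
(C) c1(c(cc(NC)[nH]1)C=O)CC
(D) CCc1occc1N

C

[NX3;H1]([#6])[#6] describes a trivalent nitrogen with one H, bonded to two carbons (a secondary amine).
(A) has a primary amide (-C(=O)NH2) but the -C(=O)NH2 nitrogen has H2, not H1.
(B) has a dimethylamino group (-N(CH3)2) but the nitrogen has H0, not H1.
(C) contains an N-methylamino group (-NHCH3), which satisfies every atom and bond constraint.
(D) has a primary amino group (-NH2) but the nitrogen has H2 and only one carbon neighbour.
So the answer is (C).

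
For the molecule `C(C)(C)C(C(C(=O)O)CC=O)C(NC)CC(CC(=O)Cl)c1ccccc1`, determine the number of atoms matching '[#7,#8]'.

The query [#7,#8] means: nitrogen or oxygen (comma = OR).
Check the 26 heavy atoms by environment: 14× C → no; 4× O → match; 1× Cl → no; 1× N → match; 6× c (aromatic) → no.
Summing the matching environments: 4 + 1 = 5 matching atoms.

5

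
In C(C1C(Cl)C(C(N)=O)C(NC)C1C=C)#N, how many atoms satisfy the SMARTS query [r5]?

The query [r5] means: r5 matches atoms in a five-membered ring.
Check the 15 heavy atoms by environment: 5× C (in 5-ring) → match; 5× C (acyclic) → no; 1× O (acyclic) → no; 3× N (acyclic) → no; 1× Cl (acyclic) → no.
That gives 5 matching atoms.

5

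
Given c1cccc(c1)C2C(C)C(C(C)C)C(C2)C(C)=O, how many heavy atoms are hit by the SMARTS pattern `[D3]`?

7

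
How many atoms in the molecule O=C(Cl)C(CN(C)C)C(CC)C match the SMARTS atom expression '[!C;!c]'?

The query [!C;!c] means: neither aliphatic nor aromatic carbon — same as [!#6].
Check the 12 heavy atoms by environment: 9× C → no; 1× N → match; 1× O → match; 1× Cl → match.
Summing the matching environments: 1 + 1 + 1 = 3 matching atoms.

3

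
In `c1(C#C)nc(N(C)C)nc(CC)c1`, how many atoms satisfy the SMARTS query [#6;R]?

4

The query [#6;R] means: carbon that is part of a ring.
Check the 13 heavy atoms by environment: 2× n (aromatic, in 6-ring) → no; 4× c (aromatic, in 6-ring) → match; 1× N (acyclic) → no; 6× C (acyclic) → no.
That gives 4 matching atoms.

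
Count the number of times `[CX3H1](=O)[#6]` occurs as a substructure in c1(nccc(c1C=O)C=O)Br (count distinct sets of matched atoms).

[CX3H1](=O)[#6] is the SMARTS for an aldehyde: an sp2 carbon with one H, double-bonded to O and single-bonded to carbon.
The molecule carries 2 separate instances of an aldehyde (-CHO) meeting every constraint; each maps to a distinct set of atoms, giving 2 matches.

2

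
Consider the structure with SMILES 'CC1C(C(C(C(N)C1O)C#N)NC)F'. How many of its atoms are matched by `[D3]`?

6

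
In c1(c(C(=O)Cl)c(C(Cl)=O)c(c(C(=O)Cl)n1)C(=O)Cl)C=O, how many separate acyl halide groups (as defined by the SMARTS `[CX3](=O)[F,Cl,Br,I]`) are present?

[CX3](=O)[F,Cl,Br,I] is the SMARTS for an acyl halide: a carbonyl carbon bonded to a halogen.
The molecule carries 4 separate instances of an acyl chloride (-C(=O)Cl) meeting every constraint; each maps to a distinct set of atoms, giving 4 matches.

4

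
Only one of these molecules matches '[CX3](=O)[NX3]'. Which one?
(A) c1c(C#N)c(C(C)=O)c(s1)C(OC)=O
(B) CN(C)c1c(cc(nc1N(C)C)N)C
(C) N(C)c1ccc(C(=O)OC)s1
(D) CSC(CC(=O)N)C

[CX3](=O)[NX3] describes a carbonyl carbon bonded to a trivalent nitrogen (an amide).
(A) has a methyl-ester group (-C(=O)OCH3) but the carbonyl is bonded to O, not to an NX3 nitrogen.
(B) has a primary amino group (-NH2) but the -NH2 is not attached to a carbonyl carbon.
(C) has a methyl-ester group (-C(=O)OCH3) but the carbonyl is bonded to O, not to an NX3 nitrogen.
(D) contains a primary amide (-C(=O)NH2), which satisfies every atom and bond constraint.
So the answer is (D).

D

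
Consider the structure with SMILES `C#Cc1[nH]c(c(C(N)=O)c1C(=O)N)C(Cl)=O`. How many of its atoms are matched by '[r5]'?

5

The query [r5] means: r5 matches atoms in a five-membered ring.
Check the 16 heavy atoms by environment: 1× n (aromatic, in 5-ring) → match; 4× c (aromatic, in 5-ring) → match; 5× C (acyclic) → no; 3× O (acyclic) → no; 2× N (acyclic) → no; 1× Cl (acyclic) → no.
Summing the matching environments: 1 + 4 = 5 matching atoms.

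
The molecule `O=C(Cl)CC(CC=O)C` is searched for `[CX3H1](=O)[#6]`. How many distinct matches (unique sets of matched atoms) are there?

1

[CX3H1](=O)[#6] is the SMARTS for an aldehyde: an sp2 carbon with one H, double-bonded to O and single-bonded to carbon.
Exactly one fragment in the molecule meets all constraints, giving 1 match.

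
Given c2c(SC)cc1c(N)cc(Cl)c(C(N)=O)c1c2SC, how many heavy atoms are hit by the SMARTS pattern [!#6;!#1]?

6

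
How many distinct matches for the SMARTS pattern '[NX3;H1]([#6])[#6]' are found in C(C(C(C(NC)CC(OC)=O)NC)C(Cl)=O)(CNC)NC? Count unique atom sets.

4

[NX3;H1]([#6])[#6] is the SMARTS for a secondary amine: a trivalent nitrogen with one H, bonded to two carbons.
The molecule carries 4 separate instances of an N-methylamino group (-NHCH3) meeting every constraint; each maps to a distinct set of atoms, giving 4 matches.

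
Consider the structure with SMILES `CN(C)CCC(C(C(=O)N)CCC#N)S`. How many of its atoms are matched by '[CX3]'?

1

Check the 15 heavy atoms by environment: 8× C (X4) → no; 2× N (X3) → no; 1× S (X2) → no; 1× C (X2) → no; 1× N (X1) → no; 1× C (X3) → match; 1× O (X1) → no.
That gives 1 matching atom.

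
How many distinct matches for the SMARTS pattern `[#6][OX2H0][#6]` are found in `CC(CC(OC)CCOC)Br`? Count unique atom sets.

2

[#6][OX2H0][#6] is the SMARTS for an ether: an aliphatic oxygen bridging two carbons with no H on the oxygen.
The molecule carries 2 separate instances of a methoxy ether (-OCH3) meeting every constraint; each maps to a distinct set of atoms, giving 2 matches.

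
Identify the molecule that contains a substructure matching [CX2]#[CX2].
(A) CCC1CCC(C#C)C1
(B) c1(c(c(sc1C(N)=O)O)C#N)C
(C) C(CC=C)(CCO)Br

[CX2]#[CX2] describes a carbon-carbon triple bond (an alkyne).
(A) contains an ethynyl group (-C#CH), which satisfies every atom and bond constraint.
(B) has a nitrile (-C#N) but the triple bond is C#N, not C#C.
(C) has a vinyl group (-CH=CH2) but the C=C is a double bond; both carbons are CX3, not CX2.
So the answer is (A).

A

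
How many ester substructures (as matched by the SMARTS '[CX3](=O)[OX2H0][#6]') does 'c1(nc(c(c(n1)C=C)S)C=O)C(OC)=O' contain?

1

[CX3](=O)[OX2H0][#6] is the SMARTS for an ester: a carbonyl carbon bonded to an oxygen that is itself bonded to carbon (no H on that O).
Exactly one fragment in the molecule meets all constraints, giving 1 match.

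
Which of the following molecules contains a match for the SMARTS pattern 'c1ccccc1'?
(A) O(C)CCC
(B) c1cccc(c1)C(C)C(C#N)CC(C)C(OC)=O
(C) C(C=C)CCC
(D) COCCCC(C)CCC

c1ccccc1 describes six aromatic carbons in a ring (a benzene ring).
(A) has a methyl group (-CH3) but no six-membered all-carbon aromatic ring is present.
(B) contains a phenyl ring, which satisfies every atom and bond constraint.
(C) has a methyl group (-CH3) but no six-membered all-carbon aromatic ring is present.
(D) has a methyl group (-CH3) but no six-membered all-carbon aromatic ring is present.
So the answer is (B).

B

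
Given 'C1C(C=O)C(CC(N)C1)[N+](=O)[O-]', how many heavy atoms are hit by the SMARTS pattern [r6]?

The query [r6] means: r6 matches atoms in a six-membered ring.
Check the 12 heavy atoms by environment: 6× C (in 6-ring) → match; 1× N (acyclic) → no; 1× N (charge +1, acyclic) → no; 1× O (charge -1, acyclic) → no; 2× O (acyclic) → no; 1× C (acyclic) → no.
That gives 6 matching atoms.

6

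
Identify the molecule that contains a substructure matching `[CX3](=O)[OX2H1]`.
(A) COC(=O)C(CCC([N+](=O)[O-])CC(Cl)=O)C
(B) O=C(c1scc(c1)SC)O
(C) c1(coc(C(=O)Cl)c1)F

B

[CX3](=O)[OX2H1] describes an sp2 carbon double-bonded to O and single-bonded to an -OH oxygen (a carboxylic acid).
(A) has an acyl chloride (-C(=O)Cl) but the carbonyl is bonded to Cl, not to an -OH oxygen.
(B) contains a carboxylic acid group (-C(=O)OH), which satisfies every atom and bond constraint.
(C) has an acyl chloride (-C(=O)Cl) but the carbonyl is bonded to Cl, not to an -OH oxygen.
So the answer is (B).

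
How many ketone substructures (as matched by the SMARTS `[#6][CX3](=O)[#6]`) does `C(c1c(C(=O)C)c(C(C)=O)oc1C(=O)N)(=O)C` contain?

3

[#6][CX3](=O)[#6] is the SMARTS for a ketone: a carbonyl carbon (no H) flanked by two carbons.
The molecule carries 3 separate instances of an acetyl/ketone group (-C(=O)CH3) meeting every constraint; each maps to a distinct set of atoms, giving 3 matches.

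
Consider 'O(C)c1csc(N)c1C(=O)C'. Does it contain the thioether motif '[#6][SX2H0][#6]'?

No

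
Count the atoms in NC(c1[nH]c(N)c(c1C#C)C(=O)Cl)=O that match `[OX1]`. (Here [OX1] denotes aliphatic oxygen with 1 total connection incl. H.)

2

The query [OX1] means: aliphatic oxygen with one total connection — typically a carbonyl =O or an oxide.
Check the 14 heavy atoms by environment: 1× n (aromatic, X3) → no; 4× c (aromatic, X3) → no; 2× C (X3) → no; 2× O (X1) → match; 2× N (X3) → no; 2× C (X2) → no; 1× Cl (X1) → no.
That gives 2 matching atoms.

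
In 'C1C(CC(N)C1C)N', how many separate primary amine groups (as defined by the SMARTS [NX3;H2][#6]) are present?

2

[NX3;H2][#6] is the SMARTS for a primary amine: a trivalent nitrogen with two H attached to carbon.
The molecule carries 2 separate instances of a primary amino group (-NH2) meeting every constraint; each maps to a distinct set of atoms, giving 2 matches.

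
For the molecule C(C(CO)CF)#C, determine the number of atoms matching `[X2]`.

The query [X2] means: any atom with exactly two total connections (bonds + H).
Check the 7 heavy atoms by environment: 3× C (X4) → no; 2× C (X2) → match; 1× O (X2) → match; 1× F (X1) → no.
Summing the matching environments: 2 + 1 = 3 matching atoms.

3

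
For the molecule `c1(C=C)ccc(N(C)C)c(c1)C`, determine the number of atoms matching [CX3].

Check the 12 heavy atoms by environment: 6× c (aromatic, X3) → no; 2× C (X3) → match; 3× C (X4) → no; 1× N (X3) → no.
That gives 2 matching atoms.

2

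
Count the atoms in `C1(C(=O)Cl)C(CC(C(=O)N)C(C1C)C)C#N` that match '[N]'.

2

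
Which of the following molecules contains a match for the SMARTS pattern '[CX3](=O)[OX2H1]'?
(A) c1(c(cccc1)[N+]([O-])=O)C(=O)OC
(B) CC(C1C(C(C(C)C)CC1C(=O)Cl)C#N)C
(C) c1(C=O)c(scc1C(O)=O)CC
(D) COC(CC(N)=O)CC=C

C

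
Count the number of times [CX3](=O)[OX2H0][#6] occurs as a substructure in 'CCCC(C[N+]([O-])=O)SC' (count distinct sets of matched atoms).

0

[CX3](=O)[OX2H0][#6] is the SMARTS for an ester: a carbonyl carbon bonded to an oxygen that is itself bonded to carbon (no H on that O).
No fragment in the molecule satisfies every constraint, giving 0 matches.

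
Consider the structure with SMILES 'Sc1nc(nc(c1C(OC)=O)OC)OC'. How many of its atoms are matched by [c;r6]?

Check the 15 heavy atoms by environment: 2× n (aromatic, in 6-ring) → no; 4× c (aromatic, in 6-ring) → match; 4× C (acyclic) → no; 4× O (acyclic) → no; 1× S (acyclic) → no.
That gives 4 matching atoms.

4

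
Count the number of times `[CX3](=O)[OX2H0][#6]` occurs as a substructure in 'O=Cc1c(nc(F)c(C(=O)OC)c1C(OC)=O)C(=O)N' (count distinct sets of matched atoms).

[CX3](=O)[OX2H0][#6] is the SMARTS for an ester: a carbonyl carbon bonded to an oxygen that is itself bonded to carbon (no H on that O).
The molecule carries 2 separate instances of a methyl-ester group (-C(=O)OCH3) meeting every constraint; each maps to a distinct set of atoms, giving 2 matches.

2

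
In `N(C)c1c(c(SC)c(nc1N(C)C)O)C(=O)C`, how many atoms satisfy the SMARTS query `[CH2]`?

The query [CH2] means: aliphatic carbon with exactly two hydrogens.
Check the 17 heavy atoms by environment: 1× n (aromatic, H0) → no; 5× c (aromatic, H0) → no; 1× O (H1) → no; 1× S (H0) → no; 5× C (H3) → no; 1× N (H1) → no; 1× C (H0) → no; 1× O (H0) → no; 1× N (H0) → no.
No environment satisfies the query, so 0 matching atoms.

0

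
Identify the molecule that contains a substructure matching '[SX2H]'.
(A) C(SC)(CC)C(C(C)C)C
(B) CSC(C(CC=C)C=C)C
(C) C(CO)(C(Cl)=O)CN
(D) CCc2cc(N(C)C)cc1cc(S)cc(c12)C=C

[SX2H] describes an aliphatic sulfur with two connections, one being H (a thiol).
(A) has a methylthio ether (-SCH3) but the sulfur has H0 (bonded to two carbons), not H1.
(B) has a methylthio ether (-SCH3) but the sulfur has H0 (bonded to two carbons), not H1.
(C) has a hydroxyl group (-OH) but it is an -OH, not an -SH.
(D) contains a thiol (-SH), which satisfies every atom and bond constraint.
So the answer is (D).

D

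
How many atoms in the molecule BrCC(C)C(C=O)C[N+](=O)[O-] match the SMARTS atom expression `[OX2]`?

Check the 11 heavy atoms by environment: 5× C (X4) → no; 1× Br (X1) → no; 1× N (charge +1, X3) → no; 1× O (charge -1, X1) → no; 2× O (X1) → no; 1× C (X3) → no.
No environment satisfies the query, so 0 matching atoms.

0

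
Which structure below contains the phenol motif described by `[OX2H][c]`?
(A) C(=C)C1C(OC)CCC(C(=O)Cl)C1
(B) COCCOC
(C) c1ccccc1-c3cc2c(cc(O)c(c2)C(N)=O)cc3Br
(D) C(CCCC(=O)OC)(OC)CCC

[OX2H][c] describes a hydroxyl oxygen attached to an aromatic carbon (a phenol).
(A) has a methoxy ether (-OCH3) but the oxygen has H0, not H1.
(B) has a methoxy ether (-OCH3) but the oxygen has H0, not H1.
(C) contains a hydroxyl group (-OH), which satisfies every atom and bond constraint.
(D) has a methoxy ether (-OCH3) but the oxygen has H0, not H1.
So the answer is (C).

C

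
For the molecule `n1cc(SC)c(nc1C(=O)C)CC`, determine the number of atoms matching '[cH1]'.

The query [cH1] means: aromatic carbon bearing exactly one hydrogen.
Check the 13 heavy atoms by environment: 2× n (aromatic, H0) → no; 3× c (aromatic, H0) → no; 1× c (aromatic, H1) → match; 1× C (H2) → no; 3× C (H3) → no; 1× S (H0) → no; 1× C (H0) → no; 1× O (H0) → no.
That gives 1 matching atom.

1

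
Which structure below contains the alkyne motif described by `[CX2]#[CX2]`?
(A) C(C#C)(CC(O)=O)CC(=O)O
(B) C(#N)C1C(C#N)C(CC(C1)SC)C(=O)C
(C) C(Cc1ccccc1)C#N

[CX2]#[CX2] describes a carbon-carbon triple bond (an alkyne).
(A) contains an ethynyl group (-C#CH), which satisfies every atom and bond constraint.
(B) has a nitrile (-C#N) but the triple bond is C#N, not C#C.
(C) has a nitrile (-C#N) but the triple bond is C#N, not C#C.
So the answer is (A).

A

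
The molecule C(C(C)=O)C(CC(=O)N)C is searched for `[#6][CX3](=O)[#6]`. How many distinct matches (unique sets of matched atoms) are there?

1

[#6][CX3](=O)[#6] is the SMARTS for a ketone: a carbonyl carbon (no H) flanked by two carbons.
Exactly one fragment in the molecule meets all constraints, giving 1 match.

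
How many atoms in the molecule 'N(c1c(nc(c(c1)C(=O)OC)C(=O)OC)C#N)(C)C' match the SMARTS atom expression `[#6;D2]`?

The query [#6;D2] means: any carbon bonded to exactly two heavy atoms.
Check the 19 heavy atoms by environment: 1× n (aromatic, D2) → no; 4× c (aromatic, D3) → no; 1× c (aromatic, D2) → match; 1× N (D3) → no; 4× C (D1) → no; 2× C (D3) → no; 2× O (D1) → no; 2× O (D2) → no; 1× C (D2) → match; 1× N (D1) → no.
Summing the matching environments: 1 + 1 = 2 matching atoms.

2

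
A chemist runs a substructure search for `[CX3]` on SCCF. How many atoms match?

The query [CX3] means: C with X3: aliphatic carbon with exactly 3 total connections.
Check the 4 heavy atoms by environment: 2× C (X4) → no; 1× F (X1) → no; 1× S (X2) → no.
No environment satisfies the query, so 0 matching atoms.

0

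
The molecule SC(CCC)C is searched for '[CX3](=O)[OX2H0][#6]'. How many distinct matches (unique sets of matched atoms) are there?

0

[CX3](=O)[OX2H0][#6] is the SMARTS for an ester: a carbonyl carbon bonded to an oxygen that is itself bonded to carbon (no H on that O).
No fragment in the molecule satisfies every constraint, giving 0 matches.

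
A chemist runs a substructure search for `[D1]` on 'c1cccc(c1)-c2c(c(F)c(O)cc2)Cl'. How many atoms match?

3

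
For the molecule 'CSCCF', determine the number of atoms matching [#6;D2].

Check the 5 heavy atoms by environment: 2× C (D2) → match; 1× F (D1) → no; 1× S (D2) → no; 1× C (D1) → no.
That gives 2 matching atoms.

2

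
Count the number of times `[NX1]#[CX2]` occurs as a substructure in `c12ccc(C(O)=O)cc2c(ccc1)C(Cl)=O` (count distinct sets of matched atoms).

0

[NX1]#[CX2] is the SMARTS for a nitrile: a nitrogen triple-bonded to a two-connected carbon.
No fragment in the molecule satisfies every constraint, giving 0 matches.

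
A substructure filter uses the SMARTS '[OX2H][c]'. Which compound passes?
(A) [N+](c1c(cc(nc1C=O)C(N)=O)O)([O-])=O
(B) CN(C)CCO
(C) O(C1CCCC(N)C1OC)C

A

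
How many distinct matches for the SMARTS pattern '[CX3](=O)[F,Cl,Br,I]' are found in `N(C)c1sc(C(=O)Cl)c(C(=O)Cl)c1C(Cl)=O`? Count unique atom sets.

3

[CX3](=O)[F,Cl,Br,I] is the SMARTS for an acyl halide: a carbonyl carbon bonded to a halogen.
The molecule carries 3 separate instances of an acyl chloride (-C(=O)Cl) meeting every constraint; each maps to a distinct set of atoms, giving 3 matches.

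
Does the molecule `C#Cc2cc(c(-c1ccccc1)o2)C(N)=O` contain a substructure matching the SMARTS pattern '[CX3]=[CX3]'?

No

The pattern [CX3]=[CX3] describes a non-aromatic C=C double bond between two sp2 carbons — an alkene.
The closest candidate here is an ethynyl group (-C#CH), but the C-C bond is a triple bond, not a double bond. No other fragment satisfies the full query, so there is no match.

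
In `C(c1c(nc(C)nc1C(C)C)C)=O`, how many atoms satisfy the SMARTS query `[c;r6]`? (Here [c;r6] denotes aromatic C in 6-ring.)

4

The query [c;r6] means: aromatic carbon that belongs to a six-membered ring.
Check the 13 heavy atoms by environment: 2× n (aromatic, in 6-ring) → no; 4× c (aromatic, in 6-ring) → match; 6× C (acyclic) → no; 1× O (acyclic) → no.
That gives 4 matching atoms.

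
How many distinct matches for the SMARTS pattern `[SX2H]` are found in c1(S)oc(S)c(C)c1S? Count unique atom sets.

[SX2H] is the SMARTS for a thiol: an aliphatic sulfur with two connections, one being H.
The molecule carries 3 separate instances of a thiol (-SH) meeting every constraint; each maps to a distinct set of atoms, giving 3 matches.

3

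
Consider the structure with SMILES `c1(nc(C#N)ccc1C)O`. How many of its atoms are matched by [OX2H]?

1

Check the 10 heavy atoms by environment: 1× n (aromatic, H0, X2) → no; 3× c (aromatic, H0, X3) → no; 2× c (aromatic, H1, X3) → no; 1× C (H3, X4) → no; 1× O (H1, X2) → match; 1× C (H0, X2) → no; 1× N (H0, X1) → no.
That gives 1 matching atom.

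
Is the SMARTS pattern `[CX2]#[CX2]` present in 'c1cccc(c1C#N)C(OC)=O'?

The pattern [CX2]#[CX2] describes a carbon-carbon triple bond — an alkyne.
The closest candidate here is a nitrile (-C#N), but the triple bond is C#N, not C#C. No other fragment satisfies the full query, so there is no match.

No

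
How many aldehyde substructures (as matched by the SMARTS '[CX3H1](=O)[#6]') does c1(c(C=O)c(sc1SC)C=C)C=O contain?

2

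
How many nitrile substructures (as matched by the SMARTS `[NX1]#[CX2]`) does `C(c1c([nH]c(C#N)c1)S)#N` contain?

[NX1]#[CX2] is the SMARTS for a nitrile: a nitrogen triple-bonded to a two-connected carbon.
The molecule carries 2 separate instances of a nitrile (-C#N) meeting every constraint; each maps to a distinct set of atoms, giving 2 matches.

2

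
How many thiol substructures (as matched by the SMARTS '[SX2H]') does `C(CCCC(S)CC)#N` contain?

[SX2H] is the SMARTS for a thiol: an aliphatic sulfur with two connections, one being H.
Exactly one fragment in the molecule meets all constraints, giving 1 match.

1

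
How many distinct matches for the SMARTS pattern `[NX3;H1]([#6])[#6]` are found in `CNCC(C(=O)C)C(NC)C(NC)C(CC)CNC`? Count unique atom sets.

[NX3;H1]([#6])[#6] is the SMARTS for a secondary amine: a trivalent nitrogen with one H, bonded to two carbons.
The molecule carries 4 separate instances of an N-methylamino group (-NHCH3) meeting every constraint; each maps to a distinct set of atoms, giving 4 matches.

4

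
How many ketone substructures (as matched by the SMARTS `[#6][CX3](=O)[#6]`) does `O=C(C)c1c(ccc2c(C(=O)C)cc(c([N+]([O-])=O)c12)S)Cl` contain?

2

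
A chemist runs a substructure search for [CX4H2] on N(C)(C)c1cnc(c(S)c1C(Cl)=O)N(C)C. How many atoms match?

The query [CX4H2] means: sp3 carbon (X4) with exactly two hydrogens.
Check the 16 heavy atoms by environment: 1× n (aromatic, H0, X2) → no; 4× c (aromatic, H0, X3) → no; 1× c (aromatic, H1, X3) → no; 2× N (H0, X3) → no; 4× C (H3, X4) → no; 1× S (H1, X2) → no; 1× C (H0, X3) → no; 1× O (H0, X1) → no; 1× Cl (H0, X1) → no.
No environment satisfies the query, so 0 matching atoms.

0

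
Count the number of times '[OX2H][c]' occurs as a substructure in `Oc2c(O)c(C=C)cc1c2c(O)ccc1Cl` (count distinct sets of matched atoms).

3

[OX2H][c] is the SMARTS for a phenol: a hydroxyl oxygen attached to an aromatic carbon.
The molecule carries 3 separate instances of a hydroxyl group (-OH) meeting every constraint; each maps to a distinct set of atoms, giving 3 matches.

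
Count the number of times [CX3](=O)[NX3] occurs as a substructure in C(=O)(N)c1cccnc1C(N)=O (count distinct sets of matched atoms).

2

[CX3](=O)[NX3] is the SMARTS for an amide: a carbonyl carbon bonded to a trivalent nitrogen.
The molecule carries 2 separate instances of a primary amide (-C(=O)NH2) meeting every constraint; each maps to a distinct set of atoms, giving 2 matches.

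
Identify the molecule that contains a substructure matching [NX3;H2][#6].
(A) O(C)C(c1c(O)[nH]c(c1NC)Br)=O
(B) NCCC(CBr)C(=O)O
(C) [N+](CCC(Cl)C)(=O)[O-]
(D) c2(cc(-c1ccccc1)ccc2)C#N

[NX3;H2][#6] describes a trivalent nitrogen with two H attached to carbon (a primary amine).
(A) has an N-methylamino group (-NHCH3) but the nitrogen bears two carbons and only one H (H1), not H2.
(B) contains a primary amino group (-NH2), which satisfies every atom and bond constraint.
(C) has a nitro group (-[N+](=O)[O-]) but the nitrogen is [N+] with no H, not NX3H2.
(D) has a nitrile (-C#N) but the nitrogen is NX1 (triple-bonded), not NX3 with two H.
So the answer is (B).

B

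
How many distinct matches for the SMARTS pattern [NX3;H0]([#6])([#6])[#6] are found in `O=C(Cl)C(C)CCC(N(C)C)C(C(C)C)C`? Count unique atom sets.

[NX3;H0]([#6])([#6])[#6] is the SMARTS for a tertiary amine: a trivalent nitrogen with no H, bonded to three carbons.
Exactly one fragment in the molecule meets all constraints, giving 1 match.

1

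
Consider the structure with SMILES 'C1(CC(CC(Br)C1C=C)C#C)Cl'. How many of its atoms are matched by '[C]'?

10

The query [C] means: uppercase C matches aliphatic (non-aromatic) carbon only.
Check the 12 heavy atoms by environment: 10× C → match; 1× Br → no; 1× Cl → no.
That gives 10 matching atoms.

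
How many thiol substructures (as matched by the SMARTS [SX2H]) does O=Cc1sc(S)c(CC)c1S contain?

2

[SX2H] is the SMARTS for a thiol: an aliphatic sulfur with two connections, one being H.
The molecule carries 2 separate instances of a thiol (-SH) meeting every constraint; each maps to a distinct set of atoms, giving 2 matches.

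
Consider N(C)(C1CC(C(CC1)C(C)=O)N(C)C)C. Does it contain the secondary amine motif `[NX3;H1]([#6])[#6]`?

The pattern [NX3;H1]([#6])[#6] describes a trivalent nitrogen with one H, bonded to two carbons — a secondary amine.
The closest candidate here is a dimethylamino group (-N(CH3)2), but the nitrogen has H0, not H1. No other fragment satisfies the full query, so there is no match.

No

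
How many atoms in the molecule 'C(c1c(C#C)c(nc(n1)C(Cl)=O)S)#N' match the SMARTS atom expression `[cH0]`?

4

The query [cH0] means: aromatic carbon with no attached hydrogen (substituted or ring-fusion).
Check the 14 heavy atoms by environment: 2× n (aromatic, H0) → no; 4× c (aromatic, H0) → match; 3× C (H0) → no; 1× N (H0) → no; 1× S (H1) → no; 1× O (H0) → no; 1× Cl (H0) → no; 1× C (H1) → no.
That gives 4 matching atoms.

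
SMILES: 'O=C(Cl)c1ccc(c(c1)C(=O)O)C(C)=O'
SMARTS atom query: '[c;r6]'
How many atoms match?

The query [c;r6] means: aromatic carbon that belongs to a six-membered ring.
Check the 15 heavy atoms by environment: 6× c (aromatic, in 6-ring) → match; 4× C (acyclic) → no; 4× O (acyclic) → no; 1× Cl (acyclic) → no.
That gives 6 matching atoms.

6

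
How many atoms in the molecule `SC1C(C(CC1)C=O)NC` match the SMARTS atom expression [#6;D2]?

The query [#6;D2] means: any carbon bonded to exactly two heavy atoms.
Check the 10 heavy atoms by environment: 3× C (D3) → no; 3× C (D2) → match; 1× O (D1) → no; 1× N (D2) → no; 1× C (D1) → no; 1× S (D1) → no.
That gives 3 matching atoms.

3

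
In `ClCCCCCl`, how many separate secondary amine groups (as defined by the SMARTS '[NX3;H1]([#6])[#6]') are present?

0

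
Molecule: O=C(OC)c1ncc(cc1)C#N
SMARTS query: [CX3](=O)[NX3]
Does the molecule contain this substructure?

The pattern [CX3](=O)[NX3] describes a carbonyl carbon bonded to a trivalent nitrogen — an amide.
The closest candidate here is a nitrile (-C#N), but the nitrile N is NX1 (triple-bonded), not NX3. No other fragment satisfies the full query, so there is no match.

No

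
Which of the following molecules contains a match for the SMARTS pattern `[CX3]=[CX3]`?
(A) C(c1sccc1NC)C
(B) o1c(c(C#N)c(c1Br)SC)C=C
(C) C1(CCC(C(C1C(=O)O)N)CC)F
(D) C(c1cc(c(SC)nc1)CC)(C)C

[CX3]=[CX3] describes a non-aromatic C=C double bond between two sp2 carbons (an alkene).
(A) has an ethyl group (-CH2CH3) but its C-C bond is a single bond between CX4 carbons, not CX3=CX3.
(B) contains a vinyl group (-CH=CH2), which satisfies every atom and bond constraint.
(C) has an ethyl group (-CH2CH3) but its C-C bond is a single bond between CX4 carbons, not CX3=CX3.
(D) has an ethyl group (-CH2CH3) but its C-C bond is a single bond between CX4 carbons, not CX3=CX3.
So the answer is (B).

B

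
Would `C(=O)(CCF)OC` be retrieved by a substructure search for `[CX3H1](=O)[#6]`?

No

The pattern [CX3H1](=O)[#6] describes an sp2 carbon with one H, double-bonded to O and single-bonded to carbon — an aldehyde.
The closest candidate here is a methyl-ester group (-C(=O)OCH3), but the carbonyl carbon has H0, not H1. No other fragment satisfies the full query, so there is no match.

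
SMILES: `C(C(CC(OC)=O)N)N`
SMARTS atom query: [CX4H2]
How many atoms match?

2

The query [CX4H2] means: sp3 carbon (X4) with exactly two hydrogens.
Check the 9 heavy atoms by environment: 2× C (H2, X4) → match; 1× C (H1, X4) → no; 2× N (H2, X3) → no; 1× C (H0, X3) → no; 1× O (H0, X1) → no; 1× O (H0, X2) → no; 1× C (H3, X4) → no.
That gives 2 matching atoms.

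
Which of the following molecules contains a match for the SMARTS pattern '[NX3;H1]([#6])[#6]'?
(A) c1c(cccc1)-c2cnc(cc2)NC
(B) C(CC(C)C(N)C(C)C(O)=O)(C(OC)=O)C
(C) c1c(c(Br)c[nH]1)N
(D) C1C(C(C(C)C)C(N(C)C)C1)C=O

A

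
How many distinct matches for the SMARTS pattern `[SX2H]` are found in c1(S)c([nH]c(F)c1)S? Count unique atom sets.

2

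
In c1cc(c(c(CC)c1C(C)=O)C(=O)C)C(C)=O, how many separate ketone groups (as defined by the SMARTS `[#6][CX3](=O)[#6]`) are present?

3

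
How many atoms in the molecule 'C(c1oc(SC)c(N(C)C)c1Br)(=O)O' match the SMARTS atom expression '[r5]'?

5

The query [r5] means: r5 matches atoms in a five-membered ring.
Check the 14 heavy atoms by environment: 1× o (aromatic, in 5-ring) → match; 4× c (aromatic, in 5-ring) → match; 1× S (acyclic) → no; 4× C (acyclic) → no; 1× Br (acyclic) → no; 2× O (acyclic) → no; 1× N (acyclic) → no.
Summing the matching environments: 1 + 4 = 5 matching atoms.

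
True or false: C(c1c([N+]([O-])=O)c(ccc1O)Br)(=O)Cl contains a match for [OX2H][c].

The pattern [OX2H][c] describes a hydroxyl oxygen attached to an aromatic carbon — a phenol.
The molecule carries a hydroxyl group (-OH), whose atoms satisfy every constraint of the query, so the pattern matches.

True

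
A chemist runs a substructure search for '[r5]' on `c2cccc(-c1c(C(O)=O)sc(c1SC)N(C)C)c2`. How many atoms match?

The query [r5] means: r5 matches atoms in a five-membered ring.
Check the 19 heavy atoms by environment: 1× s (aromatic, in 5-ring) → match; 4× c (aromatic, in 5-ring) → match; 6× c (aromatic, in 6-ring) → no; 1× N (acyclic) → no; 4× C (acyclic) → no; 2× O (acyclic) → no; 1× S (acyclic) → no.
Summing the matching environments: 1 + 4 = 5 matching atoms.

5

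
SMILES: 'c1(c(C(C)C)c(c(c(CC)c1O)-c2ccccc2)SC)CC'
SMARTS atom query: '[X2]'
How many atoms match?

The query [X2] means: any atom with exactly two total connections (bonds + H).
Check the 22 heavy atoms by environment: 12× c (aromatic, X3) → no; 8× C (X4) → no; 1× S (X2) → match; 1× O (X2) → match.
Summing the matching environments: 1 + 1 = 2 matching atoms.

2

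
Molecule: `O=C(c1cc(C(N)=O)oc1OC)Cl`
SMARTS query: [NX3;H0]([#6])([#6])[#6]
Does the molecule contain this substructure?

No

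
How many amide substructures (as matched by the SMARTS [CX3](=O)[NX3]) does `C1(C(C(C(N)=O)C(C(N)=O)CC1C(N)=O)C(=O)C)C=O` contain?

[CX3](=O)[NX3] is the SMARTS for an amide: a carbonyl carbon bonded to a trivalent nitrogen.
The molecule carries 3 separate instances of a primary amide (-C(=O)NH2) meeting every constraint; each maps to a distinct set of atoms, giving 3 matches.

3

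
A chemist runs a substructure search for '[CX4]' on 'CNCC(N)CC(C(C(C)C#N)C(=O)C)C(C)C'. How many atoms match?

The query [CX4] means: C with X4: aliphatic carbon with exactly 4 total connections (bonds + H).
Check the 18 heavy atoms by environment: 12× C (X4) → match; 1× C (X3) → no; 1× O (X1) → no; 2× N (X3) → no; 1× C (X2) → no; 1× N (X1) → no.
That gives 12 matching atoms.

12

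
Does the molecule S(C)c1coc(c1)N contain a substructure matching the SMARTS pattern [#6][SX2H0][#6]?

Yes

The pattern [#6][SX2H0][#6] describes an aliphatic sulfur bridging two carbons with no H on the sulfur — a thioether.
The molecule carries a methylthio ether (-SCH3), whose atoms satisfy every constraint of the query, so the pattern matches.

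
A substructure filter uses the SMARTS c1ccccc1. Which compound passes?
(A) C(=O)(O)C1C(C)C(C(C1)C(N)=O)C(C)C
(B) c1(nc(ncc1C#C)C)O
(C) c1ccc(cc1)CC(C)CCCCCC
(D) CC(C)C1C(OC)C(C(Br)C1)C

C

c1ccccc1 describes six aromatic carbons in a ring (a benzene ring).
(A) has a methyl group (-CH3) but no six-membered all-carbon aromatic ring is present.
(B) has a methyl group (-CH3) but no six-membered all-carbon aromatic ring is present.
(C) contains a phenyl ring, which satisfies every atom and bond constraint.
(D) has a methyl group (-CH3) but no six-membered all-carbon aromatic ring is present.
So the answer is (C).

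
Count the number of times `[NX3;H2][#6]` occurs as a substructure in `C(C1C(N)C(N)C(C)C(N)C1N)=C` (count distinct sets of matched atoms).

4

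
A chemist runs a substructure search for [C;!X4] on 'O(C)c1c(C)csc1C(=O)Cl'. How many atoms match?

1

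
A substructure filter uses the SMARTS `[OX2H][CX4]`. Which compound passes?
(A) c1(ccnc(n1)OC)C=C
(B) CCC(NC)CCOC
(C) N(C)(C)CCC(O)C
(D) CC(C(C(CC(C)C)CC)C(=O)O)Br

C

[OX2H][CX4] describes a hydroxyl oxygen bound to an sp3 (X4) carbon (an aliphatic alcohol).
(A) has a methoxy ether (-OCH3) but the oxygen has H0 (ether), not H1.
(B) has a methoxy ether (-OCH3) but the oxygen has H0 (ether), not H1.
(C) contains a hydroxyl group (-OH), which satisfies every atom and bond constraint.
(D) has a carboxylic acid group (-C(=O)OH) but the -OH is on a CX3 carbonyl carbon, not a CX4 carbon.
So the answer is (C).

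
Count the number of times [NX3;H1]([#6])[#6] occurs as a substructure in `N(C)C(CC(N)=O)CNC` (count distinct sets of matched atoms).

2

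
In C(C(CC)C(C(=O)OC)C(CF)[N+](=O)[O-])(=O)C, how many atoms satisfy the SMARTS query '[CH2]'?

The query [CH2] means: aliphatic carbon with exactly two hydrogens.
Check the 17 heavy atoms by environment: 2× C (H2) → match; 3× C (H1) → no; 2× C (H0) → no; 4× O (H0) → no; 3× C (H3) → no; 1× N (charge +1, H0) → no; 1× O (charge -1, H0) → no; 1× F (H0) → no.
That gives 2 matching atoms.

2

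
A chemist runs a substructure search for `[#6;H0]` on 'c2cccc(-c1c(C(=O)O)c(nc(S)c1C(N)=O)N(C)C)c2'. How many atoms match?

8

Check the 22 heavy atoms by environment: 1× n (aromatic, H0) → no; 6× c (aromatic, H0) → match; 5× c (aromatic, H1) → no; 1× S (H1) → no; 2× C (H0) → match; 2× O (H0) → no; 1× N (H2) → no; 1× N (H0) → no; 2× C (H3) → no; 1× O (H1) → no.
Summing the matching environments: 6 + 2 = 8 matching atoms.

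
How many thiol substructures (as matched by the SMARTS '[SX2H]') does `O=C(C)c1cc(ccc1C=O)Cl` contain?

[SX2H] is the SMARTS for a thiol: an aliphatic sulfur with two connections, one being H.
No fragment in the molecule satisfies every constraint, giving 0 matches.

0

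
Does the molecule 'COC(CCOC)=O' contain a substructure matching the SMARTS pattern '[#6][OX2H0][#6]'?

Yes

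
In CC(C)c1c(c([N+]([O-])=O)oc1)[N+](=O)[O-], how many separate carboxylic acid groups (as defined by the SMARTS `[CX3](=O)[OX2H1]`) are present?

[CX3](=O)[OX2H1] is the SMARTS for a carboxylic acid: an sp2 carbon double-bonded to O and single-bonded to an -OH oxygen.
No fragment in the molecule satisfies every constraint, giving 0 matches.

0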